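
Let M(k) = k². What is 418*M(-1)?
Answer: 418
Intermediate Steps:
418*M(-1) = 418*(-1)² = 418*1 = 418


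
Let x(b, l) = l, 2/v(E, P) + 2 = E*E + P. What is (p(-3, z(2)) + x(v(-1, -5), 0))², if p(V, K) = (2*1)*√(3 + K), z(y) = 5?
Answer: 32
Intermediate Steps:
v(E, P) = 2/(-2 + P + E²) (v(E, P) = 2/(-2 + (E*E + P)) = 2/(-2 + (E² + P)) = 2/(-2 + (P + E²)) = 2/(-2 + P + E²))
p(V, K) = 2*√(3 + K)
(p(-3, z(2)) + x(v(-1, -5), 0))² = (2*√(3 + 5) + 0)² = (2*√8 + 0)² = (2*(2*√2) + 0)² = (4*√2 + 0)² = (4*√2)² = 32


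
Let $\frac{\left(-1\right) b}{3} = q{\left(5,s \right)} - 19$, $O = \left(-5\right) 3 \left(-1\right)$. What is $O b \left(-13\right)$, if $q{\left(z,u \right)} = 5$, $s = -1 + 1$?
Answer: $-8190$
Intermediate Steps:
$s = 0$
$O = 15$ ($O = \left(-15\right) \left(-1\right) = 15$)
$b = 42$ ($b = - 3 \left(5 - 19\right) = \left(-3\right) \left(-14\right) = 42$)
$O b \left(-13\right) = 15 \cdot 42 \left(-13\right) = 630 \left(-13\right) = -8190$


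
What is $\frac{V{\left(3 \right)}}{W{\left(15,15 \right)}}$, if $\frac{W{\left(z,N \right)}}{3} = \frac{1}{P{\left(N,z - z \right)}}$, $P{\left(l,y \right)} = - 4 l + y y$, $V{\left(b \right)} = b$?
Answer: $-60$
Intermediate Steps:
$P{\left(l,y \right)} = y^{2} - 4 l$ ($P{\left(l,y \right)} = - 4 l + y^{2} = y^{2} - 4 l$)
$W{\left(z,N \right)} = - \frac{3}{4 N}$ ($W{\left(z,N \right)} = \frac{3}{\left(z - z\right)^{2} - 4 N} = \frac{3}{0^{2} - 4 N} = \frac{3}{0 - 4 N} = \frac{3}{\left(-4\right) N} = 3 \left(- \frac{1}{4 N}\right) = - \frac{3}{4 N}$)
$\frac{V{\left(3 \right)}}{W{\left(15,15 \right)}} = \frac{3}{\left(- \frac{3}{4}\right) \frac{1}{15}} = \frac{3}{- \frac{1}{20}} = 3 \left(-20\right) = -60$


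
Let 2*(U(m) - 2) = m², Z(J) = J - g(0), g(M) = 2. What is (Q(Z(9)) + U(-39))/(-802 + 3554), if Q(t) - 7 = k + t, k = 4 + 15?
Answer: 37/128 ≈ 0.28906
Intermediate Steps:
k = 19
Z(J) = -2 + J (Z(J) = J - 1*2 = J - 2 = -2 + J)
U(m) = 2 + m²/2
Q(t) = 26 + t (Q(t) = 7 + (19 + t) = 26 + t)
(Q(Z(9)) + U(-39))/(-802 + 3554) = ((26 + (-2 + 9)) + (2 + (½)*(-39)²))/(-802 + 3554) = ((26 + 7) + (2 + (½)*1521))/2752 = (33 + (2 + 1521/2))*(1/2752) = (33 + 1525/2)*(1/2752) = (1591/2)*(1/2752) = 37/128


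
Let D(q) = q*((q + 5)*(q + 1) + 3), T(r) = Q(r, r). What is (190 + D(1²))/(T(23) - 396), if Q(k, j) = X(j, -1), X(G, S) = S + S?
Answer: -205/398 ≈ -0.51508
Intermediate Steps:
X(G, S) = 2*S
Q(k, j) = -2 (Q(k, j) = 2*(-1) = -2)
T(r) = -2
D(q) = q*(3 + (1 + q)*(5 + q)) (D(q) = q*((5 + q)*(1 + q) + 3) = q*((1 + q)*(5 + q) + 3) = q*(3 + (1 + q)*(5 + q)))
(190 + D(1²))/(T(23) - 396) = (190 + 1²*(8 + (1²)² + 6*1²))/(-2 - 396) = (190 + 1*(8 + 1² + 6*1))/(-398) = (190 + 1*(8 + 1 + 6))*(-1/398) = (190 + 1*15)*(-1/398) = (190 + 15)*(-1/398) = 205*(-1/398) = -205/398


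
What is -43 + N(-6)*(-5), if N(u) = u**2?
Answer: -223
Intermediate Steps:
-43 + N(-6)*(-5) = -43 + (-6)**2*(-5) = -43 + 36*(-5) = -43 - 180 = -223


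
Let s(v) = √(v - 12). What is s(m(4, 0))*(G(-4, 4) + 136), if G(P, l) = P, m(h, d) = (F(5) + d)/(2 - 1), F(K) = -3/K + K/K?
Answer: 132*I*√290/5 ≈ 449.58*I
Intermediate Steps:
F(K) = 1 - 3/K (F(K) = -3/K + 1 = 1 - 3/K)
m(h, d) = ⅖ + d (m(h, d) = ((-3 + 5)/5 + d)/(2 - 1) = ((⅕)*2 + d)/1 = (⅖ + d)*1 = ⅖ + d)
s(v) = √(-12 + v)
s(m(4, 0))*(G(-4, 4) + 136) = √(-12 + (⅖ + 0))*(-4 + 136) = √(-12 + ⅖)*132 = √(-58/5)*132 = (I*√290/5)*132 = 132*I*√290/5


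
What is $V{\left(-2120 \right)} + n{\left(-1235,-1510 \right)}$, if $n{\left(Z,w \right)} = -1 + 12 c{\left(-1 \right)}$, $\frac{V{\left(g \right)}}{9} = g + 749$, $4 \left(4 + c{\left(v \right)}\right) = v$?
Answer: $-12391$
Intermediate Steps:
$c{\left(v \right)} = -4 + \frac{v}{4}$
$V{\left(g \right)} = 6741 + 9 g$ ($V{\left(g \right)} = 9 \left(g + 749\right) = 9 \left(749 + g\right) = 6741 + 9 g$)
$n{\left(Z,w \right)} = -52$ ($n{\left(Z,w \right)} = -1 + 12 \left(-4 + \frac{1}{4} \left(-1\right)\right) = -1 + 12 \left(-4 - \frac{1}{4}\right) = -1 + 12 \left(- \frac{17}{4}\right) = -1 - 51 = -52$)
$V{\left(-2120 \right)} + n{\left(-1235,-1510 \right)} = \left(6741 + 9 \left(-2120\right)\right) - 52 = \left(6741 - 19080\right) - 52 = -12339 - 52 = -12391$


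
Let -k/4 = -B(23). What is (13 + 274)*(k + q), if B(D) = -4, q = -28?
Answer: -12628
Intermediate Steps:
k = -16 (k = -(-4)*(-4) = -4*4 = -16)
(13 + 274)*(k + q) = (13 + 274)*(-16 - 28) = 287*(-44) = -12628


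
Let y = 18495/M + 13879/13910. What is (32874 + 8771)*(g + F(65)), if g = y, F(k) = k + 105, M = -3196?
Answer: 30586890850093/4445636 ≈ 6.8802e+6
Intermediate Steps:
F(k) = 105 + k
y = -106454083/22228180 (y = 18495/(-3196) + 13879/13910 = 18495*(-1/3196) + 13879*(1/13910) = -18495/3196 + 13879/13910 = -106454083/22228180 ≈ -4.7891)
g = -106454083/22228180 ≈ -4.7891
(32874 + 8771)*(g + F(65)) = (32874 + 8771)*(-106454083/22228180 + (105 + 65)) = 41645*(-106454083/22228180 + 170) = 41645*(3672336517/22228180) = 30586890850093/4445636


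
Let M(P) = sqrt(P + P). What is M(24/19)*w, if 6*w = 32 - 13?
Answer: 2*sqrt(57)/3 ≈ 5.0332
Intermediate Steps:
M(P) = sqrt(2)*sqrt(P) (M(P) = sqrt(2*P) = sqrt(2)*sqrt(P))
w = 19/6 (w = (32 - 13)/6 = (1/6)*19 = 19/6 ≈ 3.1667)
M(24/19)*w = (sqrt(2)*sqrt(24/19))*(19/6) = (sqrt(2)*(2*sqrt(114)/19))*(19/6) = (4*sqrt(57)/19)*(19/6) = 2*sqrt(57)/3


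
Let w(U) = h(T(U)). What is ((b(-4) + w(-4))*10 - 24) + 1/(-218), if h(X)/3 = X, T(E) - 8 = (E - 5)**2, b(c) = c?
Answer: 568107/218 ≈ 2606.0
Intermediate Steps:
T(E) = 8 + (-5 + E)**2 (T(E) = 8 + (E - 5)**2 = 8 + (-5 + E)**2)
h(X) = 3*X
w(U) = 24 + 3*(-5 + U)**2 (w(U) = 3*(8 + (-5 + U)**2) = 24 + 3*(-5 + U)**2)
((b(-4) + w(-4))*10 - 24) + 1/(-218) = ((-4 + (24 + 3*(-5 - 4)**2))*10 - 24) + 1/(-218) = ((-4 + (24 + 3*(-9)**2))*10 - 24) - 1/218 = ((-4 + (24 + 3*81))*10 - 24) - 1/218 = ((-4 + (24 + 243))*10 - 24) - 1/218 = ((-4 + 267)*10 - 24) - 1/218 = (263*10 - 24) - 1/218 = (2630 - 24) - 1/218 = 2606 - 1/218 = 568107/218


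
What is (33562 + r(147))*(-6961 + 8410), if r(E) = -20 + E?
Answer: 48815361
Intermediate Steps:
(33562 + r(147))*(-6961 + 8410) = (33562 + (-20 + 147))*(-6961 + 8410) = (33562 + 127)*1449 = 33689*1449 = 48815361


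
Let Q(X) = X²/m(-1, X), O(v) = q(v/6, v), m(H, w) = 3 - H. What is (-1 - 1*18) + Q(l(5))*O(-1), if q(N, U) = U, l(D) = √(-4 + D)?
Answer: -77/4 ≈ -19.250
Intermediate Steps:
O(v) = v
Q(X) = X²/4 (Q(X) = X²/(3 - 1*(-1)) = X²/(3 + 1) = X²/4)
(-1 - 1*18) + Q(l(5))*O(-1) = (-1 - 1*18) + ((√(-4 + 5))²/4)*(-1) = (-1 - 18) + ((√1)²/4)*(-1) = -19 + ((¼)*1²)*(-1) = -19 + ((¼)*1)*(-1) = -19 + (¼)*(-1) = -19 - ¼ = -77/4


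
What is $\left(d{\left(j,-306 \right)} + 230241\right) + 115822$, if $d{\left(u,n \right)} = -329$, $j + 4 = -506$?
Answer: $345734$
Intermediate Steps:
$j = -510$ ($j = -4 - 506 = -510$)
$\left(d{\left(j,-306 \right)} + 230241\right) + 115822 = \left(-329 + 230241\right) + 115822 = 229912 + 115822 = 345734$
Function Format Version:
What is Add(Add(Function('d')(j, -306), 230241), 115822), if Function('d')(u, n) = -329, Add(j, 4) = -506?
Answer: 345734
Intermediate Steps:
j = -510 (j = Add(-4, -506) = -510)
Add(Add(Function('d')(j, -306), 230241), 115822) = Add(Add(-329, 230241), 115822) = Add(229912, 115822) = 345734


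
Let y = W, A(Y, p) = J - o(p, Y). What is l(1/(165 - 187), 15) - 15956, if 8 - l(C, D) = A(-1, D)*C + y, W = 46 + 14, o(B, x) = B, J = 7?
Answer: -176092/11 ≈ -16008.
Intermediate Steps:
W = 60
A(Y, p) = 7 - p
y = 60
l(C, D) = -52 - C*(7 - D) (l(C, D) = 8 - ((7 - D)*C + 60) = 8 - (C*(7 - D) + 60) = 8 - (60 + C*(7 - D)) = 8 + (-60 - C*(7 - D)) = -52 - C*(7 - D))
l(1/(165 - 187), 15) - 15956 = (-52 + (-7 + 15)/(165 - 187)) - 15956 = (-52 + 8/(-22)) - 15956 = (-52 - 1/22*8) - 15956 = (-52 - 4/11) - 15956 = -576/11 - 15956 = -176092/11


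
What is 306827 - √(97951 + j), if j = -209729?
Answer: 306827 - I*√111778 ≈ 3.0683e+5 - 334.33*I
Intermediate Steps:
306827 - √(97951 + j) = 306827 - √(97951 - 209729) = 306827 - √(-111778) = 306827 - I*√111778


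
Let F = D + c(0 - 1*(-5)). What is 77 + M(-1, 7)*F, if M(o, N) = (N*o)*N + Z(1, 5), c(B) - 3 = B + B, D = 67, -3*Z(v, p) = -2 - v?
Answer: -3763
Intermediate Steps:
Z(v, p) = 2/3 + v/3 (Z(v, p) = -(-2 - v)/3 = 2/3 + v/3)
c(B) = 3 + 2*B (c(B) = 3 + (B + B) = 3 + 2*B)
M(o, N) = 1 + o*N**2 (M(o, N) = (N*o)*N + (2/3 + (1/3)*1) = o*N**2 + (2/3 + 1/3) = o*N**2 + 1 = 1 + o*N**2)
F = 80 (F = 67 + (3 + 2*(0 - 1*(-5))) = 67 + (3 + 2*(0 + 5)) = 67 + (3 + 2*5) = 67 + (3 + 10) = 67 + 13 = 80)
77 + M(-1, 7)*F = 77 + (1 - 1*7**2)*80 = 77 + (1 - 1*49)*80 = 77 + (1 - 49)*80 = 77 - 48*80 = 77 - 3840 = -3763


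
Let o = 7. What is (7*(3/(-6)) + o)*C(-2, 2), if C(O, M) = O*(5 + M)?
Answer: -49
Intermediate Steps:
(7*(3/(-6)) + o)*C(-2, 2) = (7*(3/(-6)) + 7)*(-2*(5 + 2)) = (7*(3*(-⅙)) + 7)*(-2*7) = (7*(-½) + 7)*(-14) = (-7/2 + 7)*(-14) = (7/2)*(-14) = -49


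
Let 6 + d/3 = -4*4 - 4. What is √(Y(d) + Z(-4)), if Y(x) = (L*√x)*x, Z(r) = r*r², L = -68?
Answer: 2*√(-16 + 1326*I*√78) ≈ 152.94 + 153.15*I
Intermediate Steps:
Z(r) = r³
d = -78 (d = -18 + 3*(-4*4 - 4) = -18 + 3*(-16 - 4) = -18 + 3*(-20) = -18 - 60 = -78)
Y(x) = -68*x^(3/2) (Y(x) = (-68*√x)*x = -68*x^(3/2))
√(Y(d) + Z(-4)) = √(-(-5304)*I*√78 + (-4)³) = √(-(-5304)*I*√78 - 64) = √(5304*I*√78 - 64) = √(-64 + 5304*I*√78)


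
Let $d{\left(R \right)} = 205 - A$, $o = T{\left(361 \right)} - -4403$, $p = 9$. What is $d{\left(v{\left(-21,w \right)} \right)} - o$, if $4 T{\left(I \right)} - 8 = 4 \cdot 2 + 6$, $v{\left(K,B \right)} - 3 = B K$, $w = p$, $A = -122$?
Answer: $- \frac{8163}{2} \approx -4081.5$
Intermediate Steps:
$w = 9$
$v{\left(K,B \right)} = 3 + B K$
$T{\left(I \right)} = \frac{11}{2}$ ($T{\left(I \right)} = 2 + \frac{4 \cdot 2 + 6}{4} = 2 + \frac{8 + 6}{4} = 2 + \frac{1}{4} \cdot 14 = 2 + \frac{7}{2} = \frac{11}{2}$)
$o = \frac{8817}{2}$ ($o = \frac{11}{2} - -4403 = \frac{11}{2} + 4403 = \frac{8817}{2} \approx 4408.5$)
$d{\left(R \right)} = 327$ ($d{\left(R \right)} = 205 - -122 = 205 + 122 = 327$)
$d{\left(v{\left(-21,w \right)} \right)} - o = 327 - \frac{8817}{2} = - \frac{8163}{2}$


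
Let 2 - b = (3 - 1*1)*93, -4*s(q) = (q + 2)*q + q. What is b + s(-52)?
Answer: -821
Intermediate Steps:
s(q) = -q/4 - q*(2 + q)/4 (s(q) = -((q + 2)*q + q)/4 = -((2 + q)*q + q)/4 = -(q*(2 + q) + q)/4 = -(q + q*(2 + q))/4 = -q/4 - q*(2 + q)/4)
b = -184 (b = 2 - (3 - 1*1)*93 = 2 - (3 - 1)*93 = 2 - 2*93 = 2 - 1*186 = 2 - 186 = -184)
b + s(-52) = -184 - ¼*(-52)*(3 - 52) = -184 - ¼*(-52)*(-49) = -184 - 637 = -821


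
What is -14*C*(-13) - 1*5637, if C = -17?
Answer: -8731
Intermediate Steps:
-14*C*(-13) - 1*5637 = -14*(-17)*(-13) - 1*5637 = 238*(-13) - 5637 = -3094 - 5637 = -8731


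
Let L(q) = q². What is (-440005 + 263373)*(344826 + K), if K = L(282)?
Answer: -74953789200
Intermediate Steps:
K = 79524 (K = 282² = 79524)
(-440005 + 263373)*(344826 + K) = (-440005 + 263373)*(344826 + 79524) = -176632*424350 = -74953789200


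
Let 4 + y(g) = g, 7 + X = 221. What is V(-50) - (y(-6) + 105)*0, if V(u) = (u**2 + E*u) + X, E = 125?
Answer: -3536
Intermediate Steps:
X = 214 (X = -7 + 221 = 214)
y(g) = -4 + g
V(u) = 214 + u**2 + 125*u (V(u) = (u**2 + 125*u) + 214 = 214 + u**2 + 125*u)
V(-50) - (y(-6) + 105)*0 = (214 + (-50)**2 + 125*(-50)) - ((-4 - 6) + 105)*0 = (214 + 2500 - 6250) - (-10 + 105)*0 = -3536 - 95*0 = -3536 - 1*0 = -3536 + 0 = -3536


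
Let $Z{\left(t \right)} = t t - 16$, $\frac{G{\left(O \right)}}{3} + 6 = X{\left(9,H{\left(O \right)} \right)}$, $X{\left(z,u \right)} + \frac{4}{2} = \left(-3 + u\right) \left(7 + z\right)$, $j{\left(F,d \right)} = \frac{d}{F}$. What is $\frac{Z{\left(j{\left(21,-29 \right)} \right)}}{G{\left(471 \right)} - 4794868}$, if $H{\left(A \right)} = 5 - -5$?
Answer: $\frac{6215}{2114399196} \approx 2.9394 \cdot 10^{-6}$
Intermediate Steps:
$H{\left(A \right)} = 10$ ($H{\left(A \right)} = 5 + 5 = 10$)
$X{\left(z,u \right)} = -2 + \left(-3 + u\right) \left(7 + z\right)$
$G{\left(O \right)} = 312$ ($G{\left(O \right)} = -18 + 3 \left(-23 - 27 + 7 \cdot 10 + 10 \cdot 9\right) = -18 + 3 \left(-23 - 27 + 70 + 90\right) = -18 + 3 \cdot 110 = -18 + 330 = 312$)
$Z{\left(t \right)} = -16 + t^{2}$ ($Z{\left(t \right)} = t^{2} - 16 = -16 + t^{2}$)
$\frac{Z{\left(j{\left(21,-29 \right)} \right)}}{G{\left(471 \right)} - 4794868} = \frac{-16 + \left(- \frac{29}{21}\right)^{2}}{312 - 4794868} = \frac{-16 + \left(\left(-29\right) \frac{1}{21}\right)^{2}}{-4794556} = \left(-16 + \left(- \frac{29}{21}\right)^{2}\right) \left(- \frac{1}{4794556}\right) = \left(-16 + \frac{841}{441}\right) \left(- \frac{1}{4794556}\right) = \left(- \frac{6215}{441}\right) \left(- \frac{1}{4794556}\right) = \frac{6215}{2114399196}$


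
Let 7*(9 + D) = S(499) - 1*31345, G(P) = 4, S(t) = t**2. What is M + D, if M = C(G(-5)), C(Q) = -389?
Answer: 214870/7 ≈ 30696.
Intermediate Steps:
D = 217593/7 (D = -9 + (499**2 - 1*31345)/7 = -9 + (249001 - 31345)/7 = -9 + (1/7)*217656 = -9 + 217656/7 = 217593/7 ≈ 31085.)
M = -389
M + D = -389 + 217593/7 = 214870/7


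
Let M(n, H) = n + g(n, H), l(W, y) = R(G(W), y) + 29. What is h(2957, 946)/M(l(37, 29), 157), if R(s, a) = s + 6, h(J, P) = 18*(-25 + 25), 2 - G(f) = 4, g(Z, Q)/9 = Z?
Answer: 0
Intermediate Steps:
g(Z, Q) = 9*Z
G(f) = -2 (G(f) = 2 - 1*4 = 2 - 4 = -2)
h(J, P) = 0 (h(J, P) = 18*0 = 0)
R(s, a) = 6 + s
l(W, y) = 33 (l(W, y) = (6 - 2) + 29 = 4 + 29 = 33)
M(n, H) = 10*n (M(n, H) = n + 9*n = 10*n)
h(2957, 946)/M(l(37, 29), 157) = 0/((10*33)) = 0/330 = 0*(1/330) = 0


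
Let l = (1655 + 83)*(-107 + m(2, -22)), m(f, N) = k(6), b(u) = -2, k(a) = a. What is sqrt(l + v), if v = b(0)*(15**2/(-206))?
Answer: I*sqrt(1862259467)/103 ≈ 418.97*I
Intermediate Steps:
m(f, N) = 6
l = -175538 (l = (1655 + 83)*(-107 + 6) = 1738*(-101) = -175538)
v = 225/103 (v = -2*15**2/(-206) = -450*(-1)/206 = -2*(-225/206) = 225/103 ≈ 2.1845)
sqrt(l + v) = sqrt(-175538 + 225/103) = sqrt(-18080189/103) = I*sqrt(1862259467)/103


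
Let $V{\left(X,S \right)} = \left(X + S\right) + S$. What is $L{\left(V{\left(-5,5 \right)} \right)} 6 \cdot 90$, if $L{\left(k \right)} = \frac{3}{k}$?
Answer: $324$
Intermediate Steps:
$V{\left(X,S \right)} = X + 2 S$ ($V{\left(X,S \right)} = \left(S + X\right) + S = X + 2 S$)
$L{\left(V{\left(-5,5 \right)} \right)} 6 \cdot 90 = \frac{3}{-5 + 2 \cdot 5} \cdot 6 \cdot 90 = \frac{3}{-5 + 10} \cdot 540 = \frac{3}{5} \cdot 540 = 324$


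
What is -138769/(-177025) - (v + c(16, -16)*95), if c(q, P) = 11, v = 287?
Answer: -235658531/177025 ≈ -1331.2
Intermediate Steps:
-138769/(-177025) - (v + c(16, -16)*95) = -138769/(-177025) - (287 + 11*95) = -138769*(-1/177025) - (287 + 1045) = 138769/177025 - 1*1332 = 138769/177025 - 1332 = -235658531/177025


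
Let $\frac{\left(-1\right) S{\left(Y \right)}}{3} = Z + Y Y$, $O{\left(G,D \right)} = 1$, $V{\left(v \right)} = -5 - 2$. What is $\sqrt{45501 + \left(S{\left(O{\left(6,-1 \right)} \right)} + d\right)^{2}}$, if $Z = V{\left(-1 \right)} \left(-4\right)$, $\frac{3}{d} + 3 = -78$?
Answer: $\frac{\sqrt{38692729}}{27} \approx 230.38$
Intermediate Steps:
$V{\left(v \right)} = -7$ ($V{\left(v \right)} = -5 - 2 = -7$)
$d = - \frac{1}{27}$ ($d = \frac{3}{-3 - 78} = \frac{3}{-81} = 3 \left(- \frac{1}{81}\right) = - \frac{1}{27} \approx -0.037037$)
$Z = 28$ ($Z = \left(-7\right) \left(-4\right) = 28$)
$S{\left(Y \right)} = -84 - 3 Y^{2}$ ($S{\left(Y \right)} = - 3 \left(28 + Y Y\right) = - 3 \left(28 + Y^{2}\right) = -84 - 3 Y^{2}$)
$\sqrt{45501 + \left(S{\left(O{\left(6,-1 \right)} \right)} + d\right)^{2}} = \sqrt{45501 + \left(\left(-84 - 3 \cdot 1^{2}\right) - \frac{1}{27}\right)^{2}} = \sqrt{45501 + \left(\left(-84 - 3\right) - \frac{1}{27}\right)^{2}} = \sqrt{45501 + \left(-87 - \frac{1}{27}\right)^{2}} = \sqrt{45501 + \left(- \frac{2350}{27}\right)^{2}} = \sqrt{45501 + \frac{5522500}{729}} = \sqrt{\frac{38692729}{729}} = \frac{\sqrt{38692729}}{27}$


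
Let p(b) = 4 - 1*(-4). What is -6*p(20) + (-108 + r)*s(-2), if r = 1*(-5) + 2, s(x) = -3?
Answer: 285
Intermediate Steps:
r = -3 (r = -5 + 2 = -3)
p(b) = 8 (p(b) = 4 + 4 = 8)
-6*p(20) + (-108 + r)*s(-2) = -6*8 + (-108 - 3)*(-3) = -48 - 111*(-3) = -48 + 333 = 285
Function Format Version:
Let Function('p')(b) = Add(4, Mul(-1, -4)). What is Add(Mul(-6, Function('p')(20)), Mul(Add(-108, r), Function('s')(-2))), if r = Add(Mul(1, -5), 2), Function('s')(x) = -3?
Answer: 285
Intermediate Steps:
r = -3 (r = Add(-5, 2) = -3)
Function('p')(b) = 8 (Function('p')(b) = Add(4, 4) = 8)
Add(Mul(-6, Function('p')(20)), Mul(Add(-108, r), Function('s')(-2))) = Add(Mul(-6, 8), Mul(Add(-108, -3), -3)) = Add(-48, Mul(-111, -3)) = Add(-48, 333) = 285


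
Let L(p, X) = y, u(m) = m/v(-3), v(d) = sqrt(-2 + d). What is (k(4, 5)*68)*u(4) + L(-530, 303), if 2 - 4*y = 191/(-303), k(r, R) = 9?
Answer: 797/1212 - 2448*I*sqrt(5)/5 ≈ 0.65759 - 1094.8*I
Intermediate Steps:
u(m) = -I*m*sqrt(5)/5 (u(m) = m/(sqrt(-2 - 3)) = m/(sqrt(-5)) = m/((I*sqrt(5))) = m*(-I*sqrt(5)/5) = -I*m*sqrt(5)/5)
y = 797/1212 (y = 1/2 - 191/(4*(-303)) = 1/2 - 191*(-1)/(4*303) = 1/2 - 1/4*(-191/303) = 1/2 + 191/1212 = 797/1212 ≈ 0.65759)
L(p, X) = 797/1212
(k(4, 5)*68)*u(4) + L(-530, 303) = (9*68)*(-1/5*I*4*sqrt(5)) + 797/1212 = 612*(-4*I*sqrt(5)/5) + 797/1212 = -2448*I*sqrt(5)/5 + 797/1212 = 797/1212 - 2448*I*sqrt(5)/5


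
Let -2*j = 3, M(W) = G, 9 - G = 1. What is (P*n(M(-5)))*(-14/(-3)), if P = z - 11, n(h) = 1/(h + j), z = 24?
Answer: 28/3 ≈ 9.3333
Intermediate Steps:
G = 8 (G = 9 - 1*1 = 9 - 1 = 8)
M(W) = 8
j = -3/2 (j = -1/2*3 = -3/2 ≈ -1.5000)
n(h) = 1/(-3/2 + h) (n(h) = 1/(h - 3/2) = 1/(-3/2 + h))
P = 13 (P = 24 - 11 = 13)
(P*n(M(-5)))*(-14/(-3)) = (13*(2/(-3 + 2*8)))*(-14/(-3)) = (13*(2/(-3 + 16)))*(-14*(-1/3)) = (13*(2/13))*(14/3) = 2*(14/3) = 28/3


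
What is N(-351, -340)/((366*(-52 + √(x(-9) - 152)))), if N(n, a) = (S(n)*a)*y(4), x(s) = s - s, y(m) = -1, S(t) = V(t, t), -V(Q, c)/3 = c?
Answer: -7605/427 - 585*I*√38/854 ≈ -17.81 - 4.2227*I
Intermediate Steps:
V(Q, c) = -3*c
S(t) = -3*t
x(s) = 0
N(n, a) = 3*a*n (N(n, a) = ((-3*n)*a)*(-1) = -3*a*n*(-1) = 3*a*n)
N(-351, -340)/((366*(-52 + √(x(-9) - 152)))) = (3*(-340)*(-351))/((366*(-52 + √(0 - 152)))) = 358020/((366*(-52 + √(-152)))) = 358020/((366*(-52 + 2*I*√38))) = 358020/(-19032 + 732*I*√38)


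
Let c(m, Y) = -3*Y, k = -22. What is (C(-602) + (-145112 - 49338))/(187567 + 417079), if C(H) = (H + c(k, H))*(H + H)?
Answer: -822033/302323 ≈ -2.7191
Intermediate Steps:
C(H) = -4*H**2 (C(H) = (H - 3*H)*(H + H) = (-2*H)*(2*H) = -4*H**2)
(C(-602) + (-145112 - 49338))/(187567 + 417079) = (-4*(-602)**2 + (-145112 - 49338))/(187567 + 417079) = (-4*362404 - 194450)/604646 = (-1449616 - 194450)*(1/604646) = -1644066*1/604646 = -822033/302323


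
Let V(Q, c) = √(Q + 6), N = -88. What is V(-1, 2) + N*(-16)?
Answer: 1408 + √5 ≈ 1410.2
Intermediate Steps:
V(Q, c) = √(6 + Q)
V(-1, 2) + N*(-16) = √(6 - 1) - 88*(-16) = √5 + 1408 = 1408 + √5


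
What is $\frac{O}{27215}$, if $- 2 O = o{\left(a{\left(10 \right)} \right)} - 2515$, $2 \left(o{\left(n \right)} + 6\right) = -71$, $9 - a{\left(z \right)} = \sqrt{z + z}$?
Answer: $\frac{5113}{108860} \approx 0.046969$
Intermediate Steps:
$a{\left(z \right)} = 9 - \sqrt{2} \sqrt{z}$ ($a{\left(z \right)} = 9 - \sqrt{z + z} = 9 - \sqrt{2 z} = 9 - \sqrt{2} \sqrt{z}$)
$o{\left(n \right)} = - \frac{83}{2}$ ($o{\left(n \right)} = -6 + \frac{1}{2} \left(-71\right) = -6 - \frac{71}{2} = - \frac{83}{2}$)
$O = \frac{5113}{4}$ ($O = - \frac{- \frac{83}{2} - 2515}{2} = \left(- \frac{1}{2}\right) \left(- \frac{5113}{2}\right) = \frac{5113}{4} \approx 1278.3$)
$\frac{O}{27215} = \frac{5113}{4 \cdot 27215} = \frac{5113}{4} \cdot \frac{1}{27215} = \frac{5113}{108860}$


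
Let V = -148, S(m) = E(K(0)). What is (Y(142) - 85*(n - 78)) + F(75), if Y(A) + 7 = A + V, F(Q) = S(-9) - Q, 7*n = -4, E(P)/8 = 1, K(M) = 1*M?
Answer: 46190/7 ≈ 6598.6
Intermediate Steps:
K(M) = M
E(P) = 8 (E(P) = 8*1 = 8)
S(m) = 8
n = -4/7 (n = (1/7)*(-4) = -4/7 ≈ -0.57143)
F(Q) = 8 - Q
Y(A) = -155 + A (Y(A) = -7 + (A - 148) = -7 + (-148 + A) = -155 + A)
(Y(142) - 85*(n - 78)) + F(75) = ((-155 + 142) - 85*(-4/7 - 78)) + (8 - 1*75) = (-13 - 85*(-550/7)) + (8 - 75) = (-13 + 46750/7) - 67 = 46659/7 - 67 = 46190/7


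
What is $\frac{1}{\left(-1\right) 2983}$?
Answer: $- \frac{1}{2983} \approx -0.00033523$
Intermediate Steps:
$\frac{1}{\left(-1\right) 2983} = \frac{1}{-2983} = - \frac{1}{2983}$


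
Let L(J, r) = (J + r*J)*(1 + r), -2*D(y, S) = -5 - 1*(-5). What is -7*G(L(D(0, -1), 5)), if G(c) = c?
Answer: 0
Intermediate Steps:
D(y, S) = 0 (D(y, S) = -(-5 - 1*(-5))/2 = -(-5 + 5)/2 = -1/2*0 = 0)
L(J, r) = (1 + r)*(J + J*r) (L(J, r) = (J + J*r)*(1 + r) = (1 + r)*(J + J*r))
-7*G(L(D(0, -1), 5)) = -0*(1 + 5**2 + 2*5) = -0*(1 + 25 + 10) = -0*36 = -7*0 = 0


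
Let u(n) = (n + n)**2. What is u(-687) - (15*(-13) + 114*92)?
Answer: 1877583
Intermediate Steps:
u(n) = 4*n**2 (u(n) = (2*n)**2 = 4*n**2)
u(-687) - (15*(-13) + 114*92) = 4*(-687)**2 - (15*(-13) + 114*92) = 4*471969 - (-195 + 10488) = 1887876 - 1*10293 = 1887876 - 10293 = 1877583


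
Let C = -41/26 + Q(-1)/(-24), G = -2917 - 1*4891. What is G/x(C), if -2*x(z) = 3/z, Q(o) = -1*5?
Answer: -833504/117 ≈ -7124.0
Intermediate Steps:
Q(o) = -5
G = -7808 (G = -2917 - 4891 = -7808)
C = -427/312 (C = -41/26 - 5/(-24) = -41*1/26 - 5*(-1/24) = -41/26 + 5/24 = -427/312 ≈ -1.3686)
x(z) = -3/(2*z)
G/x(C) = -7808/((-3/(2*(-427/312)))) = -7808/((-3/2*(-312/427))) = -7808/468/427 = -7808*427/468 = -833504/117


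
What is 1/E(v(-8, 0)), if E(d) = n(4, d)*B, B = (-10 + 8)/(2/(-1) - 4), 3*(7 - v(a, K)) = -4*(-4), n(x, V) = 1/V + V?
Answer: 45/34 ≈ 1.3235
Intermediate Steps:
n(x, V) = V + 1/V
v(a, K) = 5/3 (v(a, K) = 7 - (-4)*(-4)/3 = 7 - ⅓*16 = 7 - 16/3 = 5/3)
B = ⅓ (B = -2/(2*(-1) - 4) = -2/(-2 - 4) = -2/(-6) = -2*(-⅙) = ⅓ ≈ 0.33333)
E(d) = d/3 + 1/(3*d) (E(d) = (d + 1/d)*(⅓) = d/3 + 1/(3*d))
1/E(v(-8, 0)) = 1/((1 + (5/3)²)/(3*(5/3))) = 1/((⅓)*(⅗)*(1 + 25/9)) = 1/((⅓)*(⅗)*(34/9)) = 1/(34/45) = 45/34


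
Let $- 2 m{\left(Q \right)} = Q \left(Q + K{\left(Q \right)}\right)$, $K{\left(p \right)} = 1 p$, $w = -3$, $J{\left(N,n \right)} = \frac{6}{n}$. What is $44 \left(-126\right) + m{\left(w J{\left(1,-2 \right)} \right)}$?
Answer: $-5625$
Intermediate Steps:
$K{\left(p \right)} = p$
$m{\left(Q \right)} = - Q^{2}$ ($m{\left(Q \right)} = - \frac{Q \left(Q + Q\right)}{2} = - \frac{Q 2 Q}{2} = - \frac{2 Q^{2}}{2} = - Q^{2}$)
$44 \left(-126\right) + m{\left(w J{\left(1,-2 \right)} \right)} = 44 \left(-126\right) - \left(- 3 \frac{6}{-2}\right)^{2} = -5544 - \left(- 3 \cdot 6 \left(- \frac{1}{2}\right)\right)^{2} = -5544 - \left(\left(-3\right) \left(-3\right)\right)^{2} = -5544 - 9^{2} = -5544 - 81 = -5625$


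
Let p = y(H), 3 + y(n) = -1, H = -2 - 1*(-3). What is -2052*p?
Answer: 8208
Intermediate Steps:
H = 1 (H = -2 + 3 = 1)
y(n) = -4 (y(n) = -3 - 1 = -4)
p = -4
-2052*p = -2052*(-4) = 8208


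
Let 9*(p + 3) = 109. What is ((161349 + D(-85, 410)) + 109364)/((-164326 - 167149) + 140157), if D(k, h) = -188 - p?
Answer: -2434643/1721862 ≈ -1.4140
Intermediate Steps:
p = 82/9 (p = -3 + (1/9)*109 = -3 + 109/9 = 82/9 ≈ 9.1111)
D(k, h) = -1774/9 (D(k, h) = -188 - 1*82/9 = -188 - 82/9 = -1774/9)
((161349 + D(-85, 410)) + 109364)/((-164326 - 167149) + 140157) = ((161349 - 1774/9) + 109364)/((-164326 - 167149) + 140157) = (1450367/9 + 109364)/(-331475 + 140157) = (2434643/9)/(-191318) = (2434643/9)*(-1/191318) = -2434643/1721862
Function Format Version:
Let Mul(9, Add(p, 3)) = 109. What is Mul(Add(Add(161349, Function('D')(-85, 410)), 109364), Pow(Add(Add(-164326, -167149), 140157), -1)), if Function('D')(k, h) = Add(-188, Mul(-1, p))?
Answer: Rational(-2434643, 1721862) ≈ -1.4140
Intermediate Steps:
p = Rational(82, 9) (p = Add(-3, Mul(Rational(1, 9), 109)) = Add(-3, Rational(109, 9)) = Rational(82, 9) ≈ 9.1111)
Function('D')(k, h) = Rational(-1774, 9) (Function('D')(k, h) = Add(-188, Mul(-1, Rational(82, 9))) = Add(-188, Rational(-82, 9)) = Rational(-1774, 9))
Mul(Add(Add(161349, Function('D')(-85, 410)), 109364), Pow(Add(Add(-164326, -167149), 140157), -1)) = Mul(Add(Add(161349, Rational(-1774, 9)), 109364), Pow(Add(Add(-164326, -167149), 140157), -1)) = Mul(Add(Rational(1450367, 9), 109364), Pow(Add(-331475, 140157), -1)) = Mul(Rational(2434643, 9), Pow(-191318, -1)) = Mul(Rational(2434643, 9), Rational(-1, 191318)) = Rational(-2434643, 1721862)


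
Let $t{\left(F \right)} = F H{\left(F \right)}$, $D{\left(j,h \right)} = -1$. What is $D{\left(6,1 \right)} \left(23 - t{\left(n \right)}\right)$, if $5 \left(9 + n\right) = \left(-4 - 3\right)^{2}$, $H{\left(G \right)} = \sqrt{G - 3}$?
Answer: $-23 + \frac{4 i \sqrt{55}}{25} \approx -23.0 + 1.1866 i$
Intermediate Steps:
$H{\left(G \right)} = \sqrt{-3 + G}$
$n = \frac{4}{5}$ ($n = -9 + \frac{\left(-4 - 3\right)^{2}}{5} = -9 + \frac{\left(-7\right)^{2}}{5} = -9 + \frac{1}{5} \cdot 49 = -9 + \frac{49}{5} = \frac{4}{5} \approx 0.8$)
$t{\left(F \right)} = F \sqrt{-3 + F}$
$D{\left(6,1 \right)} \left(23 - t{\left(n \right)}\right) = - (23 - \frac{4 \sqrt{-3 + \frac{4}{5}}}{5}) = - (23 - \frac{4 \sqrt{- \frac{11}{5}}}{5}) = - (23 - \frac{4 \frac{i \sqrt{55}}{5}}{5}) = - (23 - \frac{4 i \sqrt{55}}{25}) = -23 + \frac{4 i \sqrt{55}}{25}$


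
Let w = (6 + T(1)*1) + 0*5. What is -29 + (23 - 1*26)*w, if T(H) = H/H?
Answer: -50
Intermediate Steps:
T(H) = 1
w = 7 (w = (6 + 1*1) + 0*5 = (6 + 1) + 0 = 7 + 0 = 7)
-29 + (23 - 1*26)*w = -29 + (23 - 1*26)*7 = -29 + (23 - 26)*7 = -29 - 3*7 = -29 - 21 = -50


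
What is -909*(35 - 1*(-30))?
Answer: -59085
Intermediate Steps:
-909*(35 - 1*(-30)) = -909*(35 + 30) = -909*65 = -59085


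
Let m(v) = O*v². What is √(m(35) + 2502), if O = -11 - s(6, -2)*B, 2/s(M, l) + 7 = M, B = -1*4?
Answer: I*√20773 ≈ 144.13*I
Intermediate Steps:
B = -4
s(M, l) = 2/(-7 + M)
O = -19 (O = -11 - 2/(-7 + 6)*(-4) = -11 - 2/(-1)*(-4) = -11 - 2*(-1)*(-4) = -11 - (-2)*(-4) = -11 - 1*8 = -11 - 8 = -19)
m(v) = -19*v²
√(m(35) + 2502) = √(-19*35² + 2502) = √(-19*1225 + 2502) = √(-23275 + 2502) = √(-20773) = I*√20773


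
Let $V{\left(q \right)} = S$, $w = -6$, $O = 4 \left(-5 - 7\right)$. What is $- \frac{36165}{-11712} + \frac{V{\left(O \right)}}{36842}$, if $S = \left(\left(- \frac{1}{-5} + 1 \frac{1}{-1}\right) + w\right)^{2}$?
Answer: $\frac{5553885387}{1797889600} \approx 3.0891$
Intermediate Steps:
$O = -48$ ($O = 4 \left(-12\right) = -48$)
$S = \frac{1156}{25}$ ($S = \left(\left(- \frac{1}{-5} + 1 \frac{1}{-1}\right) - 6\right)^{2} = \left(\left(\left(-1\right) \left(- \frac{1}{5}\right) + 1 \left(-1\right)\right) - 6\right)^{2} = \left(\left(\frac{1}{5} - 1\right) - 6\right)^{2} = \left(- \frac{4}{5} - 6\right)^{2} = \left(- \frac{34}{5}\right)^{2} = \frac{1156}{25} \approx 46.24$)
$V{\left(q \right)} = \frac{1156}{25}$
$- \frac{36165}{-11712} + \frac{V{\left(O \right)}}{36842} = - \frac{36165}{-11712} + \frac{1156}{25 \cdot 36842} = \left(-36165\right) \left(- \frac{1}{11712}\right) + \frac{1156}{25} \cdot \frac{1}{36842} = \frac{12055}{3904} + \frac{578}{460525} = \frac{5553885387}{1797889600}$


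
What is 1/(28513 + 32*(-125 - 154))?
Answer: 1/19585 ≈ 5.1059e-5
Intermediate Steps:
1/(28513 + 32*(-125 - 154)) = 1/(28513 + 32*(-279)) = 1/(28513 - 8928) = 1/19585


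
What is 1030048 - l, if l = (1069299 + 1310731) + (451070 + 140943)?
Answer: -1941995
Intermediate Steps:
l = 2972043 (l = 2380030 + 592013 = 2972043)
1030048 - l = 1030048 - 1*2972043 = 1030048 - 2972043 = -1941995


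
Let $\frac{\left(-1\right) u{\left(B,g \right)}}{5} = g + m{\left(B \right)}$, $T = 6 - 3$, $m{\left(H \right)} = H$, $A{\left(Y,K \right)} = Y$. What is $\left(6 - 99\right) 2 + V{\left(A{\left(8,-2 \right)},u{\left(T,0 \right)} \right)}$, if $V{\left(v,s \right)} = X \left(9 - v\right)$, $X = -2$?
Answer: $-188$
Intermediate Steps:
$T = 3$
$u{\left(B,g \right)} = - 5 B - 5 g$ ($u{\left(B,g \right)} = - 5 \left(g + B\right) = - 5 \left(B + g\right) = - 5 B - 5 g$)
$V{\left(v,s \right)} = -18 + 2 v$ ($V{\left(v,s \right)} = - 2 \left(9 - v\right) = -18 + 2 v$)
$\left(6 - 99\right) 2 + V{\left(A{\left(8,-2 \right)},u{\left(T,0 \right)} \right)} = \left(6 - 99\right) 2 + \left(-18 + 2 \cdot 8\right) = \left(-93\right) 2 + \left(-18 + 16\right) = -186 - 2 = -188$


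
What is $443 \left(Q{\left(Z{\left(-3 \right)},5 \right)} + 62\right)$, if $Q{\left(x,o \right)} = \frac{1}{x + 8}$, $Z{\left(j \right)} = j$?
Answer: $\frac{137773}{5} \approx 27555.0$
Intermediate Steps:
$Q{\left(x,o \right)} = \frac{1}{8 + x}$
$443 \left(Q{\left(Z{\left(-3 \right)},5 \right)} + 62\right) = 443 \left(\frac{1}{8 - 3} + 62\right) = 443 \left(\frac{1}{5} + 62\right) = 443 \cdot \frac{311}{5} = \frac{137773}{5}$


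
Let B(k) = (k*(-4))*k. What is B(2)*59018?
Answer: -944288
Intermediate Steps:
B(k) = -4*k**2 (B(k) = (-4*k)*k = -4*k**2)
B(2)*59018 = -4*2**2*59018 = -4*4*59018 = -16*59018 = -944288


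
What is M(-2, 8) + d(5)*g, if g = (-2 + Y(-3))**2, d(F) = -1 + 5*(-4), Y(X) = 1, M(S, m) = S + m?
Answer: -15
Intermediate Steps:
d(F) = -21 (d(F) = -1 - 20 = -21)
g = 1 (g = (-2 + 1)**2 = (-1)**2 = 1)
M(-2, 8) + d(5)*g = (-2 + 8) - 21*1 = 6 - 21 = -15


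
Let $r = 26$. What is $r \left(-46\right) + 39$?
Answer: $-1157$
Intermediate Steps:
$r \left(-46\right) + 39 = 26 \left(-46\right) + 39 = -1196 + 39 = -1157$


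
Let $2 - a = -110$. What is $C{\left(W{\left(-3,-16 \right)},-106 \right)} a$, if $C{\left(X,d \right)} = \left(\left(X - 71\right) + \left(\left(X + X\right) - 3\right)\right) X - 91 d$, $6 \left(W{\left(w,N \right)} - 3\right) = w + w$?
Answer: $1065120$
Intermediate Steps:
$W{\left(w,N \right)} = 3 + \frac{w}{3}$ ($W{\left(w,N \right)} = 3 + \frac{w + w}{6} = 3 + \frac{2 w}{6} = 3 + \frac{w}{3}$)
$C{\left(X,d \right)} = - 91 d + X \left(-74 + 3 X\right)$ ($C{\left(X,d \right)} = \left(\left(-71 + X\right) + \left(2 X - 3\right)\right) X - 91 d = \left(\left(-71 + X\right) + \left(-3 + 2 X\right)\right) X - 91 d = \left(-74 + 3 X\right) X - 91 d = X \left(-74 + 3 X\right) - 91 d = - 91 d + X \left(-74 + 3 X\right)$)
$a = 112$ ($a = 2 - -110 = 2 + 110 = 112$)
$C{\left(W{\left(-3,-16 \right)},-106 \right)} a = \left(\left(-91\right) \left(-106\right) - 74 \left(3 + \frac{1}{3} \left(-3\right)\right) + 3 \left(3 + \frac{1}{3} \left(-3\right)\right)^{2}\right) 112 = \left(9646 - 74 \left(3 - 1\right) + 3 \left(3 - 1\right)^{2}\right) 112 = \left(9646 - 148 + 3 \cdot 2^{2}\right) 112 = \left(9646 - 148 + 3 \cdot 4\right) 112 = \left(9646 - 148 + 12\right) 112 = 9510 \cdot 112 = 1065120$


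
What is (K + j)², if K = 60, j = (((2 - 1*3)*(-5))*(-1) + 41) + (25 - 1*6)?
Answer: 13225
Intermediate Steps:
j = 55 (j = (((2 - 3)*(-5))*(-1) + 41) + (25 - 6) = (-1*(-5)*(-1) + 41) + 19 = (5*(-1) + 41) + 19 = (-5 + 41) + 19 = 36 + 19 = 55)
(K + j)² = (60 + 55)² = 115² = 13225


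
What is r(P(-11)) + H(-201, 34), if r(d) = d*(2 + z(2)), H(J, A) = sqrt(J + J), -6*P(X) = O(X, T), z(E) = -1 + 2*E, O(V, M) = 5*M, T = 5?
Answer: -125/6 + I*sqrt(402) ≈ -20.833 + 20.05*I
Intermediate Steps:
P(X) = -25/6 (P(X) = -5*5/6 = -1/6*25 = -25/6)
H(J, A) = sqrt(2)*sqrt(J) (H(J, A) = sqrt(2*J) = sqrt(2)*sqrt(J))
r(d) = 5*d (r(d) = d*(2 + (-1 + 2*2)) = d*(2 + (-1 + 4)) = d*(2 + 3) = d*5 = 5*d)
r(P(-11)) + H(-201, 34) = 5*(-25/6) + sqrt(2)*sqrt(-201) = -125/6 + sqrt(2)*(I*sqrt(201)) = -125/6 + I*sqrt(402)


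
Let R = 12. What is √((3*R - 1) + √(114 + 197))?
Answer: √(35 + √311) ≈ 7.2550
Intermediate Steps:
√((3*R - 1) + √(114 + 197)) = √((3*12 - 1) + √(114 + 197)) = √((36 - 1) + √311) = √(35 + √311)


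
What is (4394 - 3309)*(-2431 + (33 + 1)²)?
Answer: -1383375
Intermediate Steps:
(4394 - 3309)*(-2431 + (33 + 1)²) = 1085*(-2431 + 34²) = 1085*(-2431 + 1156) = 1085*(-1275) = -1383375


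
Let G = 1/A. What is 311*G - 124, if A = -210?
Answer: -26351/210 ≈ -125.48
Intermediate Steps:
G = -1/210 (G = 1/(-210) = -1/210 ≈ -0.0047619)
311*G - 124 = 311*(-1/210) - 124 = -311/210 - 124 = -26351/210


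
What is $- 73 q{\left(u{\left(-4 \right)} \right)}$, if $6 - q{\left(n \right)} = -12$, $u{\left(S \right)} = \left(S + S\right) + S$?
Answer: $-1314$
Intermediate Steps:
$u{\left(S \right)} = 3 S$ ($u{\left(S \right)} = 2 S + S = 3 S$)
$q{\left(n \right)} = 18$ ($q{\left(n \right)} = 6 - -12 = 6 + 12 = 18$)
$- 73 q{\left(u{\left(-4 \right)} \right)} = \left(-73\right) 18 = -1314$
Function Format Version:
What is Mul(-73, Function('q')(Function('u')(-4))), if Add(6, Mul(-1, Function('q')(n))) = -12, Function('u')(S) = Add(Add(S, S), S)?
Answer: -1314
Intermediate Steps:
Function('u')(S) = Mul(3, S) (Function('u')(S) = Add(Mul(2, S), S) = Mul(3, S))
Function('q')(n) = 18 (Function('q')(n) = Add(6, Mul(-1, -12)) = Add(6, 12) = 18)
Mul(-73, Function('q')(Function('u')(-4))) = Mul(-73, 18) = -1314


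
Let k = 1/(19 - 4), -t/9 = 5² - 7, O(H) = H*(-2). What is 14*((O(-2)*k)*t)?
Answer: -3024/5 ≈ -604.80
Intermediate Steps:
O(H) = -2*H
t = -162 (t = -9*(5² - 7) = -9*(25 - 7) = -9*18 = -162)
k = 1/15 ≈ 0.066667
14*((O(-2)*k)*t) = 14*((-2*(-2)*(1/15))*(-162)) = 14*((4*(1/15))*(-162)) = 14*((4/15)*(-162)) = 14*(-216/5) = -3024/5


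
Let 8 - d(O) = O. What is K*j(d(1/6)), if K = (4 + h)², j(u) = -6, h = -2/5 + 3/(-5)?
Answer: -54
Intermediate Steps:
d(O) = 8 - O
h = -1 (h = -2*⅕ + 3*(-⅕) = -⅖ - ⅗ = -1)
K = 9 (K = (4 - 1)² = 3² = 9)
K*j(d(1/6)) = 9*(-6) = -54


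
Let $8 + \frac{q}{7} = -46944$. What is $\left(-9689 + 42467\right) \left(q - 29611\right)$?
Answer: $-11743537950$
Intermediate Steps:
$q = -328664$ ($q = -56 + 7 \left(-46944\right) = -56 - 328608 = -328664$)
$\left(-9689 + 42467\right) \left(q - 29611\right) = \left(-9689 + 42467\right) \left(-328664 - 29611\right) = 32778 \left(-358275\right) = -11743537950$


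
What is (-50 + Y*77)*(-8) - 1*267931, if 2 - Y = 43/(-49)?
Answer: -1885125/7 ≈ -2.6930e+5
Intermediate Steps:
Y = 141/49 (Y = 2 - 43/(-49) = 2 - 43*(-1)/49 = 2 - 1*(-43/49) = 2 + 43/49 = 141/49 ≈ 2.8776)
(-50 + Y*77)*(-8) - 1*267931 = (-50 + (141/49)*77)*(-8) - 1*267931 = (-50 + 1551/7)*(-8) - 267931 = (1201/7)*(-8) - 267931 = -9608/7 - 267931 = -1885125/7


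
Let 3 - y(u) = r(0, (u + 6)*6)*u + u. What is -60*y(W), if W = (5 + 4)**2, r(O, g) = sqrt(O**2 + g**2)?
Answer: 2541600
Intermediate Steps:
W = 81 (W = 9**2 = 81)
y(u) = 3 - u - u*sqrt((36 + 6*u)**2) (y(u) = 3 - (sqrt(0**2 + ((u + 6)*6)**2)*u + u) = 3 - (sqrt(0 + ((6 + u)*6)**2)*u + u) = 3 - (sqrt(0 + (36 + 6*u)**2)*u + u) = 3 - (sqrt((36 + 6*u)**2)*u + u) = 3 - (u*sqrt((36 + 6*u)**2) + u) = 3 - (u + u*sqrt((36 + 6*u)**2)) = 3 + (-u - u*sqrt((36 + 6*u)**2)) = 3 - u - u*sqrt((36 + 6*u)**2))
-60*y(W) = -60*(3 - 1*81 - 6*81*sqrt((6 + 81)**2)) = -60*(3 - 81 - 6*81*sqrt(87**2)) = -60*(3 - 81 - 6*81*sqrt(7569)) = -60*(3 - 81 - 6*81*87) = -60*(3 - 81 - 42282) = -60*(-42360) = 2541600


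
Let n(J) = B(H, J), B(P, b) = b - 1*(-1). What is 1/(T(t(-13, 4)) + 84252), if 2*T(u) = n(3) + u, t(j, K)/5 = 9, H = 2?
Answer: 2/168553 ≈ 1.1866e-5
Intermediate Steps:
t(j, K) = 45 (t(j, K) = 5*9 = 45)
B(P, b) = 1 + b (B(P, b) = b + 1 = 1 + b)
n(J) = 1 + J
T(u) = 2 + u/2 (T(u) = ((1 + 3) + u)/2 = (4 + u)/2 = 2 + u/2)
1/(T(t(-13, 4)) + 84252) = 1/((2 + (½)*45) + 84252) = 1/((2 + 45/2) + 84252) = 1/(49/2 + 84252) = 1/(168553/2) = 2/168553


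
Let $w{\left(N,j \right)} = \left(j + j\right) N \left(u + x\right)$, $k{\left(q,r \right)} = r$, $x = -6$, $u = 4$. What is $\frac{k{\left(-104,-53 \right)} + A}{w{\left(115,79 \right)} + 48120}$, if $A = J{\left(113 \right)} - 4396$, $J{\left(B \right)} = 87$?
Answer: $- \frac{2181}{5890} \approx -0.37029$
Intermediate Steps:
$w{\left(N,j \right)} = - 4 N j$ ($w{\left(N,j \right)} = \left(j + j\right) N \left(4 - 6\right) = 2 j N \left(-2\right) = 2 N j \left(-2\right) = - 4 N j$)
$A = -4309$ ($A = 87 - 4396 = -4309$)
$\frac{k{\left(-104,-53 \right)} + A}{w{\left(115,79 \right)} + 48120} = \frac{-53 - 4309}{\left(-4\right) 115 \cdot 79 + 48120} = - \frac{4362}{-36340 + 48120} = - \frac{4362}{11780} = \left(-4362\right) \frac{1}{11780} = - \frac{2181}{5890}$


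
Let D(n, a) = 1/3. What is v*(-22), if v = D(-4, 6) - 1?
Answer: 44/3 ≈ 14.667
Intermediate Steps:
D(n, a) = ⅓
v = -⅔ (v = ⅓ - 1 = -⅔ ≈ -0.66667)
v*(-22) = -⅔*(-22) = 44/3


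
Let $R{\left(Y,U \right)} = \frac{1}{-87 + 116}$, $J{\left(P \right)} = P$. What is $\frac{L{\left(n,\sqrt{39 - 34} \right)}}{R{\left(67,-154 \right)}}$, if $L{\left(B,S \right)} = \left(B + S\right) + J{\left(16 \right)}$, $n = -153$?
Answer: $-3973 + 29 \sqrt{5} \approx -3908.2$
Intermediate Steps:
$R{\left(Y,U \right)} = \frac{1}{29}$
$L{\left(B,S \right)} = 16 + B + S$ ($L{\left(B,S \right)} = \left(B + S\right) + 16 = 16 + B + S$)
$\frac{L{\left(n,\sqrt{39 - 34} \right)}}{R{\left(67,-154 \right)}} = \left(16 - 153 + \sqrt{39 - 34}\right) \frac{1}{\frac{1}{29}} = \left(16 - 153 + \sqrt{5}\right) 29 = \left(-137 + \sqrt{5}\right) 29 = -3973 + 29 \sqrt{5}$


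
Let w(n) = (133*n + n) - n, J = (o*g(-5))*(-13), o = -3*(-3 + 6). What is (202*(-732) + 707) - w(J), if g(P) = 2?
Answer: -178279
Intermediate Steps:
o = -9 (o = -3*3 = -9)
J = 234 (J = -9*2*(-13) = -18*(-13) = 234)
w(n) = 133*n (w(n) = 134*n - n = 133*n)
(202*(-732) + 707) - w(J) = (202*(-732) + 707) - 133*234 = (-147864 + 707) - 1*31122 = -147157 - 31122 = -178279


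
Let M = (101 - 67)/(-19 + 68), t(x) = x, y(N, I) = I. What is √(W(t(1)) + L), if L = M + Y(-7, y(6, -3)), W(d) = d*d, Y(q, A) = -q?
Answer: √426/7 ≈ 2.9485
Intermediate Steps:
W(d) = d²
M = 34/49 ≈ 0.69388
L = 377/49 (L = 34/49 - 1*(-7) = 34/49 + 7 = 377/49 ≈ 7.6939)
√(W(t(1)) + L) = √(1² + 377/49) = √(1 + 377/49) = √(426/49) = √426/7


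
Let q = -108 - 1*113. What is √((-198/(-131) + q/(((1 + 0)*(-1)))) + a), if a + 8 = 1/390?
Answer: √559921927890/51090 ≈ 14.646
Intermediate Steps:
a = -3119/390 (a = -8 + 1/390 = -3119/390 ≈ -7.9974)
q = -221 (q = -108 - 113 = -221)
√((-198/(-131) + q/(((1 + 0)*(-1)))) + a) = √((-198/(-131) - 221*(-1/(1 + 0))) - 3119/390) = √((-198*(-1/131) - 221/(1*(-1))) - 3119/390) = √((198/131 - 221/(-1)) - 3119/390) = √((198/131 - 221*(-1)) - 3119/390) = √((198/131 + 221) - 3119/390) = √(29149/131 - 3119/390) = √(10959521/51090) = √559921927890/51090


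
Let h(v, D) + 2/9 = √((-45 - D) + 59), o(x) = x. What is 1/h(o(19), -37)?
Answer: 18/4127 + 81*√51/4127 ≈ 0.14453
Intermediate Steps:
h(v, D) = -2/9 + √(14 - D) (h(v, D) = -2/9 + √((-45 - D) + 59) = -2/9 + √(14 - D))
1/h(o(19), -37) = 1/(-2/9 + √(14 - 1*(-37))) = 1/(-2/9 + √(14 + 37)) = 1/(-2/9 + √51)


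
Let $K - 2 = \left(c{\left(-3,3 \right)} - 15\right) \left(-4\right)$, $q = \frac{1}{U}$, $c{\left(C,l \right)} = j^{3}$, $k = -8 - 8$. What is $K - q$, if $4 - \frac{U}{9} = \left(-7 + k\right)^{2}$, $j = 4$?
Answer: $- \frac{916649}{4725} \approx -194.0$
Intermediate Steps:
$k = -16$
$c{\left(C,l \right)} = 64$ ($c{\left(C,l \right)} = 4^{3} = 64$)
$U = -4725$ ($U = 36 - 9 \left(-7 - 16\right)^{2} = 36 - 9 \left(-23\right)^{2} = 36 - 4761 = -4725$)
$q = - \frac{1}{4725}$ ($q = \frac{1}{-4725} = - \frac{1}{4725} \approx -0.00021164$)
$K = -194$ ($K = 2 + \left(64 - 15\right) \left(-4\right) = 2 + 49 \left(-4\right) = 2 - 196 = -194$)
$K - q = -194 - - \frac{1}{4725} = -194 + \frac{1}{4725} = - \frac{916649}{4725}$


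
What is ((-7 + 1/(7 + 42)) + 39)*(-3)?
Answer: -4707/49 ≈ -96.061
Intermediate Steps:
((-7 + 1/(7 + 42)) + 39)*(-3) = ((-7 + 1/49) + 39)*(-3) = (-342/49 + 39)*(-3) = (1569/49)*(-3) = -4707/49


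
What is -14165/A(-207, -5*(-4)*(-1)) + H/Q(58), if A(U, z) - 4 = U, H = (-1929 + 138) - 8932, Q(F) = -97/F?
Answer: 127626607/19691 ≈ 6481.5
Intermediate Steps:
H = -10723 (H = -1791 - 8932 = -10723)
A(U, z) = 4 + U
-14165/A(-207, -5*(-4)*(-1)) + H/Q(58) = -14165/(4 - 207) - 10723/((-97/58)) = -14165/(-203) - 10723/((-97*1/58)) = -14165*(-1/203) - 10723/(-97/58) = 14165/203 - 10723*(-58/97) = 14165/203 + 621934/97 = 127626607/19691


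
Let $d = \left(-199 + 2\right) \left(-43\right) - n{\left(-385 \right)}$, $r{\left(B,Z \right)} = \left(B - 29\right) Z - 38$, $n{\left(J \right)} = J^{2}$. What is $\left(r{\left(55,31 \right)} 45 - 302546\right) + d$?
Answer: $-407740$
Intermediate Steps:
$r{\left(B,Z \right)} = -38 + Z \left(-29 + B\right)$ ($r{\left(B,Z \right)} = \left(-29 + B\right) Z - 38 = Z \left(-29 + B\right) - 38 = -38 + Z \left(-29 + B\right)$)
$d = -139754$ ($d = \left(-199 + 2\right) \left(-43\right) - \left(-385\right)^{2} = \left(-197\right) \left(-43\right) - 148225 = 8471 - 148225 = -139754$)
$\left(r{\left(55,31 \right)} 45 - 302546\right) + d = \left(\left(-38 - 899 + 55 \cdot 31\right) 45 - 302546\right) - 139754 = \left(\left(-38 - 899 + 1705\right) 45 - 302546\right) - 139754 = \left(768 \cdot 45 - 302546\right) - 139754 = \left(34560 - 302546\right) - 139754 = -267986 - 139754 = -407740$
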